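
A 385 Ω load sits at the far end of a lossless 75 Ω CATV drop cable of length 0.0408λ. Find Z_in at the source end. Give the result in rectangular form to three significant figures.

βl = 2π × 0.0408 = 14.7°
tan(βl) = tan(14.7°) = 0.262
Z_in = Z_0·(Z_L + jZ_0·tanβl)/(Z_0 + jZ_L·tanβl)
     = 75·(385 + j19.7)/(75 + j101)

Z_in ≈ 146 − j177 Ω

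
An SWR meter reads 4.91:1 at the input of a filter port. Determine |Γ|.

|Γ| ≈ 0.662

|Γ| = (S − 1)/(S + 1) = (4.91 − 1)/(4.91 + 1) = 3.91/5.91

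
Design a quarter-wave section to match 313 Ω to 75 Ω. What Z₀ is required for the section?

Z_qwt = √(Z_0·R_L) = √(75 × 313) = √23480

Z_qwt ≈ 153 Ω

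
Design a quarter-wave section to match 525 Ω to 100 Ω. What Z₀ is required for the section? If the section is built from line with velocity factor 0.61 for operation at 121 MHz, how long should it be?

Z_qwt ≈ 229 Ω; length ≈ 37.8 cm

Z_qwt = √(Z_0·R_L) = √(100 × 525) = √52500
λ = 0.61·c/f = 1.51 m, so l = λ/4 = 0.378 m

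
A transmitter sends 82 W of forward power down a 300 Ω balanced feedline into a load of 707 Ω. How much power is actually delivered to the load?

Γ = (707 − 300)/(707 + 300) = 0.404
|Γ|² = 0.163
P_refl = |Γ|²·P_inc = 13.4 W, P_del = (1 − |Γ|²)·P_inc = 68.6 W

P_delivered ≈ 68.6 W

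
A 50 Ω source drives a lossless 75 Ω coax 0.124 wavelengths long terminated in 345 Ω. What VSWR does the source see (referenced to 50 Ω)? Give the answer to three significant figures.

VSWR ≈ 5.04

βl = 2π × 0.124 = 44.6°
tan(βl) = 0.988
Z_in = Z_0·(Z_L + jZ_0·tanβl)/(Z_0 + jZ_L·tanβl) = 31.5 − j69 Ω
Γ_s = (Z_in − Z_s)/(Z_in + Z_s) = (-18.5 − j69)/(81.5 − j69), |Γ_s| = 0.669
VSWR = (1 + |Γ_s|)/(1 − |Γ_s|)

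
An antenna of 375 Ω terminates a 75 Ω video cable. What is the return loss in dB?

RL ≈ 3.52 dB

Γ = (375 − 75)/(375 + 75) = 0.667
RL = −20·log₁₀|Γ| = −20·log₁₀(0.667)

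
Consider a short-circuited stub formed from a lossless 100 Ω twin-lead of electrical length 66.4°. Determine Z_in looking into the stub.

Z_in ≈ +j229 Ω

tan(βl) = 2.29
For a short-circuited stub, Z_in = jZ_0·tan(βl)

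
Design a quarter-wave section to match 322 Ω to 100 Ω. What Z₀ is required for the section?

Z_qwt = √(Z_0·R_L) = √(100 × 322) = √32200

Z_qwt ≈ 179 Ω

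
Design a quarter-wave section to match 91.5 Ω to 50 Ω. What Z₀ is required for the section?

Z_qwt = √(Z_0·R_L) = √(50 × 91.5) = √4575

Z_qwt ≈ 67.6 Ω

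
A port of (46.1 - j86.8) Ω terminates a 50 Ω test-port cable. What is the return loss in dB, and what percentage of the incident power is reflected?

Γ = (-3.9 − j86.8)/(96.1 − j86.8), |Γ| = 0.671
RL = −20·log₁₀(0.671) = 3.47 dB
P_refl/P_inc = |Γ|² = 0.45

RL ≈ 3.47 dB; 45% of incident power reflected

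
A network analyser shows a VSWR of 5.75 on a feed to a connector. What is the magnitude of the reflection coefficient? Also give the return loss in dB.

|Γ| = (S − 1)/(S + 1) = (5.75 − 1)/(5.75 + 1) = 4.75/6.75
RL = −20·log₁₀|Γ| = −20·log₁₀(0.704)

|Γ| ≈ 0.704; return loss ≈ 3.05 dB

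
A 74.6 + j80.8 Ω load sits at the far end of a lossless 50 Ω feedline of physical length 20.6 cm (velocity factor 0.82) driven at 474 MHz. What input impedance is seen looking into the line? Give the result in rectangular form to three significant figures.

Z_in ≈ 18.9 + j28.9 Ω

λ = v/f = 0.82·c / 474 MHz = 0.519 m
βl = 2π·l/λ = 2π × 0.397 = 143°
tan(βl) = tan(143°) = -0.756
Z_in = Z_0·(Z_L + jZ_0·tanβl)/(Z_0 + jZ_L·tanβl)
     = 50·(74.6 + j43)/(111 − j56.4)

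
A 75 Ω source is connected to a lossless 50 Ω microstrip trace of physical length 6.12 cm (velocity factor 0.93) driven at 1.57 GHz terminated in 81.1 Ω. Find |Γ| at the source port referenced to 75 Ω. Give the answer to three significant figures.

λ = v/f = 0.93·c / 1.57 GHz = 0.178 m
βl = 2π·l/λ = 2π × 0.344 = 124°
tan(βl) = -1.48
Z_in = Z_0·(Z_L + jZ_0·tanβl)/(Z_0 + jZ_L·tanβl) = 38.2 + j17.8 Ω
Γ_s = (Z_in − Z_s)/(Z_in + Z_s) = (-36.8 + j17.8)/(113 + j17.8), |Γ_s| = 0.356

|Γ| ≈ 0.356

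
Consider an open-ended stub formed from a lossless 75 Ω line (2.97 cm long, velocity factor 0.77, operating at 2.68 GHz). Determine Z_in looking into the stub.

λ = v/f = 0.77·c / 2.68 GHz = 0.0862 m
βl = 2π·l/λ = 2π × 0.345 = 124°
tan(βl) = -1.48
For an open-ended stub, Z_in = −jZ_0·cot(βl) = −jZ_0/tan(βl)

Z_in ≈ +j50.7 Ω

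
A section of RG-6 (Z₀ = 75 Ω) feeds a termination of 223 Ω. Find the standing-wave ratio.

VSWR ≈ 2.97

Γ = (223 − 75)/(223 + 75) = 0.497
VSWR = (1 + 0.497)/(1 − 0.497)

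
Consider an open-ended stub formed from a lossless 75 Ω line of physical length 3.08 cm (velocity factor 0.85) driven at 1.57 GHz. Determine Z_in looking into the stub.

Z_in ≈ −j29.9 Ω

λ = v/f = 0.85·c / 1.57 GHz = 0.162 m
βl = 2π·l/λ = 2π × 0.19 = 68.3°
tan(βl) = 2.51
For an open-ended stub, Z_in = −jZ_0·cot(βl) = −jZ_0/tan(βl)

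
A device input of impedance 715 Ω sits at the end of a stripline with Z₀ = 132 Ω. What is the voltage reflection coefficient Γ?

Γ = 0.688

Γ = (Z_L − Z_0)/(Z_L + Z_0) = (715 − 132)/(715 + 132) = 583/847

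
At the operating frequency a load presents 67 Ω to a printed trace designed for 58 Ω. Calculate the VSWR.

VSWR ≈ 1.16

Γ = (67 − 58)/(67 + 58) = 0.072
VSWR = (1 + 0.072)/(1 − 0.072)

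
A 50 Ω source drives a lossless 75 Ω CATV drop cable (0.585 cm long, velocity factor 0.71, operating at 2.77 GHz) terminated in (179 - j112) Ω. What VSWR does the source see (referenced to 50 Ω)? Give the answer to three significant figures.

VSWR ≈ 4.08

λ = v/f = 0.71·c / 2.77 GHz = 0.0769 m
βl = 2π·l/λ = 2π × 0.0761 = 27.4°
tan(βl) = 0.518
Z_in = Z_0·(Z_L + jZ_0·tanβl)/(Z_0 + jZ_L·tanβl) = 48.6 − j75.1 Ω
Γ_s = (Z_in − Z_s)/(Z_in + Z_s) = (-1.43 − j75.1)/(98.6 − j75.1), |Γ_s| = 0.606
VSWR = (1 + |Γ_s|)/(1 − |Γ_s|)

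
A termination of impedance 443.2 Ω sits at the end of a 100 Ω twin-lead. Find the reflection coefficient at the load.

Γ = (Z_L − Z_0)/(Z_L + Z_0) = (443.2 − 100)/(443.2 + 100) = 343.2/543.2

Γ = 0.632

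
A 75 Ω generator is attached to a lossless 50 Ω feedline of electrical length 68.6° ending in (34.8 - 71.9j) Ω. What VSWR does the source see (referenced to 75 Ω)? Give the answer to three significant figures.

tan(βl) = 2.55
Z_in = Z_0·(Z_L + jZ_0·tanβl)/(Z_0 + jZ_L·tanβl) = 10.5 + j7.94 Ω
Γ_s = (Z_in − Z_s)/(Z_in + Z_s) = (-64.5 + j7.94)/(85.5 + j7.94), |Γ_s| = 0.757
VSWR = (1 + |Γ_s|)/(1 − |Γ_s|)

VSWR ≈ 7.24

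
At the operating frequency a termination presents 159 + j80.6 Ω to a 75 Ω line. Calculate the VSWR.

VSWR ≈ 2.78

Γ = (Z_L − Z_0)/(Z_L + Z_0) = (84 + j80.6)/(234 + j80.6)
|Γ| = 116/247 = 0.47
VSWR = (1 + |Γ|)/(1 − |Γ|) = 1.47/0.53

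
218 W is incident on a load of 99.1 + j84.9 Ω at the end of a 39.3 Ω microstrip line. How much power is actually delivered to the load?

|Γ| = |(59.8 + j84.9)/(138.4 + j84.9)| = 0.64
|Γ|² = 0.409
P_refl = |Γ|²·P_inc = 89.2 W, P_del = (1 − |Γ|²)·P_inc = 129 W

P_delivered ≈ 129 W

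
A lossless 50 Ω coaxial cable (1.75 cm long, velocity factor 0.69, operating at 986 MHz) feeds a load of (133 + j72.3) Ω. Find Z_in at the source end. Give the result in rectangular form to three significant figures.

λ = v/f = 0.69·c / 986 MHz = 0.21 m
βl = 2π·l/λ = 2π × 0.0834 = 30°
tan(βl) = tan(30°) = 0.578
Z_in = Z_0·(Z_L + jZ_0·tanβl)/(Z_0 + jZ_L·tanβl)
     = 50·(133 + j101)/(8.24 + j76.8)

Z_in ≈ 74.3 − j78.6 Ω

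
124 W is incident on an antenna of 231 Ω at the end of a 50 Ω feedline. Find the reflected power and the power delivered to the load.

Γ = (231 − 50)/(231 + 50) = 0.644
|Γ|² = 0.415
P_refl = |Γ|²·P_inc = 51.4 W, P_del = (1 − |Γ|²)·P_inc = 72.6 W

P_reflected ≈ 51.4 W; P_delivered ≈ 72.6 W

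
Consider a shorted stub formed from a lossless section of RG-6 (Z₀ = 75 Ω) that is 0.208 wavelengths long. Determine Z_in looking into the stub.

βl = 2π × 0.208 = 74.9°
tan(βl) = 3.7
For a shorted stub, Z_in = jZ_0·tan(βl)

Z_in ≈ +j278 Ω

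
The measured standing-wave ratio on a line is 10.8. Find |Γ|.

|Γ| ≈ 0.831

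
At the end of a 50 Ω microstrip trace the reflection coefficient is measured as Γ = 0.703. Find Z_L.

Z_L = Z_0·(1 + Γ)/(1 − Γ) = 50·(1.7)/(0.297)

Z_L ≈ 287 Ω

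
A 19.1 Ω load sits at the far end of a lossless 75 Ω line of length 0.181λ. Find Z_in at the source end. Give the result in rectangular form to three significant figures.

Z_in ≈ 83.1 + j116 Ω

βl = 2π × 0.181 = 65.2°
tan(βl) = tan(65.2°) = 2.16
Z_in = Z_0·(Z_L + jZ_0·tanβl)/(Z_0 + jZ_L·tanβl)
     = 75·(19.1 + j162)/(75 + j41.3)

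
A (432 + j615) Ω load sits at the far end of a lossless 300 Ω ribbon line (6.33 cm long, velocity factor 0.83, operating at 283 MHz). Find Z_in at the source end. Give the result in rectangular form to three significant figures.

Z_in ≈ 1090 − j611 Ω

λ = v/f = 0.83·c / 283 MHz = 0.88 m
βl = 2π·l/λ = 2π × 0.0719 = 25.9°
tan(βl) = tan(25.9°) = 0.486
Z_in = Z_0·(Z_L + jZ_0·tanβl)/(Z_0 + jZ_L·tanβl)
     = 300·(432 + j761)/(1.38 + j210)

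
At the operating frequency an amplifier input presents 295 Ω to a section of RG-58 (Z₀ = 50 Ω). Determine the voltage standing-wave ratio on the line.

VSWR ≈ 5.9

For a purely resistive load, VSWR = R_L/Z_0 or Z_0/R_L (whichever > 1) = 295/50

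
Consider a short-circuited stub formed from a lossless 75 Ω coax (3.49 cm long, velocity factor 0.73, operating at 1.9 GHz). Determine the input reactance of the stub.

λ = v/f = 0.73·c / 1.9 GHz = 0.115 m
βl = 2π·l/λ = 2π × 0.303 = 109°
tan(βl) = -2.9
For a short-circuited stub, Z_in = jZ_0·tan(βl)

X_in ≈ -218 Ω (capacitive)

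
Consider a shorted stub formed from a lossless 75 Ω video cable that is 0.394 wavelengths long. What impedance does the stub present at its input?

βl = 2π × 0.394 = 142°
tan(βl) = -0.786
For a shorted stub, Z_in = jZ_0·tan(βl)

Z_in ≈ −j58.9 Ω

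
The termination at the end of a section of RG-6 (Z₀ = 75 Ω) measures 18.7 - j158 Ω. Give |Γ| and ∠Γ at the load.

Γ ≈ 0.913 ∠ -50.3°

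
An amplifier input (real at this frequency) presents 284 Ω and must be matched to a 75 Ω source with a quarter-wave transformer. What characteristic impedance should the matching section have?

Z_qwt ≈ 146 Ω

Z_qwt = √(Z_0·R_L) = √(75 × 284) = √21300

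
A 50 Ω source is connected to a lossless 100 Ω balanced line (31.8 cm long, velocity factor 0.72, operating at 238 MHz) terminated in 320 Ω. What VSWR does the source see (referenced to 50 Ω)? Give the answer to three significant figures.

λ = v/f = 0.72·c / 238 MHz = 0.908 m
βl = 2π·l/λ = 2π × 0.35 = 126°
tan(βl) = -1.37
Z_in = Z_0·(Z_L + jZ_0·tanβl)/(Z_0 + jZ_L·tanβl) = 45.5 + j62.6 Ω
Γ_s = (Z_in − Z_s)/(Z_in + Z_s) = (-4.46 + j62.6)/(95.5 + j62.6), |Γ_s| = 0.55
VSWR = (1 + |Γ_s|)/(1 − |Γ_s|)

VSWR ≈ 3.44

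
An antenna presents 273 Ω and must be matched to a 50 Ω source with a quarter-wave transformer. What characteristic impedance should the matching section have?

Z_qwt = √(Z_0·R_L) = √(50 × 273) = √13650

Z_qwt ≈ 117 Ω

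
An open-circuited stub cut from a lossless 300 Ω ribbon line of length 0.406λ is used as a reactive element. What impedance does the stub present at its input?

Z_in ≈ +j447 Ω

βl = 2π × 0.406 = 146°
tan(βl) = -0.67
For an open-circuited stub, Z_in = −jZ_0·cot(βl) = −jZ_0/tan(βl)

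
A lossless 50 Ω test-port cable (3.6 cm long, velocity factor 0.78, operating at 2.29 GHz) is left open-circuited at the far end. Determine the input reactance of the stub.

X_in ≈ 37.4 Ω (inductive)

λ = v/f = 0.78·c / 2.29 GHz = 0.102 m
βl = 2π·l/λ = 2π × 0.352 = 127°
tan(βl) = -1.34
For an open-circuited stub, Z_in = −jZ_0·cot(βl) = −jZ_0/tan(βl)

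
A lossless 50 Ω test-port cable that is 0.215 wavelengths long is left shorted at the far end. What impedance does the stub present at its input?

Z_in ≈ +j224 Ω

βl = 2π × 0.215 = 77.4°
tan(βl) = 4.47
For a shorted stub, Z_in = jZ_0·tan(βl)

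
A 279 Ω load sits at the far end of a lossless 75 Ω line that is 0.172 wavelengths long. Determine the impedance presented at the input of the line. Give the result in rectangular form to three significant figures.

βl = 2π × 0.172 = 61.9°
tan(βl) = tan(61.9°) = 1.87
Z_in = Z_0·(Z_L + jZ_0·tanβl)/(Z_0 + jZ_L·tanβl)
     = 75·(279 + j141)/(75 + j523)

Z_in ≈ 25.4 − j36.4 Ω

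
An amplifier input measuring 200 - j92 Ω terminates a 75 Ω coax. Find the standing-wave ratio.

VSWR ≈ 3.3

Γ = (Z_L − Z_0)/(Z_L + Z_0) = (125 − j92)/(275 − j92)
|Γ| = 155/290 = 0.535
VSWR = (1 + |Γ|)/(1 − |Γ|) = 1.54/0.465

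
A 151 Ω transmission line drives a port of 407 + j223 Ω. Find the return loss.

Γ = (256 + j223)/(558 + j223), |Γ| = 0.565
RL = −20·log₁₀|Γ| = −20·log₁₀(0.565)

RL ≈ 4.96 dB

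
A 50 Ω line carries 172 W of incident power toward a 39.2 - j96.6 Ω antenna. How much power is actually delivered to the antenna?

P_delivered ≈ 78 W

|Γ| = |(-10.8 − j96.6)/(89.2 − j96.6)| = 0.739
|Γ|² = 0.547
P_refl = |Γ|²·P_inc = 94 W, P_del = (1 − |Γ|²)·P_inc = 78 W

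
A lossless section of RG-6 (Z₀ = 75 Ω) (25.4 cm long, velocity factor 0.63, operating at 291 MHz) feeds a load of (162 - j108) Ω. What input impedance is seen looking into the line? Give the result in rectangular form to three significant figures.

λ = v/f = 0.63·c / 291 MHz = 0.649 m
βl = 2π·l/λ = 2π × 0.391 = 141°
tan(βl) = tan(141°) = -0.816
Z_in = Z_0·(Z_L + jZ_0·tanβl)/(Z_0 + jZ_L·tanβl)
     = 75·(162 − j169)/(-13.1 − j132)

Z_in ≈ 86 + j100 Ω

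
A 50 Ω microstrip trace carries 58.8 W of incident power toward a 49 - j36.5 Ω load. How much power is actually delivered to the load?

|Γ| = |(-1 − j36.5)/(99 − j36.5)| = 0.346
|Γ|² = 0.12
P_refl = |Γ|²·P_inc = 7.04 W, P_del = (1 − |Γ|²)·P_inc = 51.8 W

P_delivered ≈ 51.8 W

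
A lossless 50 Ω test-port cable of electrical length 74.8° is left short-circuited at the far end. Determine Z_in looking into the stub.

Z_in ≈ +j184 Ω

tan(βl) = 3.68
For a short-circuited stub, Z_in = jZ_0·tan(βl)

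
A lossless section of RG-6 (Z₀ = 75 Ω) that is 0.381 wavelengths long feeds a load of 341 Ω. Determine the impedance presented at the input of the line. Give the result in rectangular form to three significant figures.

Z_in ≈ 33.8 + j72.9 Ω

βl = 2π × 0.381 = 137°
tan(βl) = tan(137°) = -0.927
Z_in = Z_0·(Z_L + jZ_0·tanβl)/(Z_0 + jZ_L·tanβl)
     = 75·(341 − j69.5)/(75 − j316)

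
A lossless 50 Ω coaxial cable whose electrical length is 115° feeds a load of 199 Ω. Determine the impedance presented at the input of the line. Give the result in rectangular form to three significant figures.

tan(βl) = tan(115°) = -2.14
Z_in = Z_0·(Z_L + jZ_0·tanβl)/(Z_0 + jZ_L·tanβl)
     = 50·(199 − j107)/(50 − j427)

Z_in ≈ 15.1 + j21.5 Ω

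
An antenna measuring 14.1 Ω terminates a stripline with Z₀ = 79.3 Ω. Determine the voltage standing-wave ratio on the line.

Γ = (14.1 − 79.3)/(14.1 + 79.3) = -0.698
VSWR = (1 + 0.698)/(1 − 0.698)

VSWR ≈ 5.62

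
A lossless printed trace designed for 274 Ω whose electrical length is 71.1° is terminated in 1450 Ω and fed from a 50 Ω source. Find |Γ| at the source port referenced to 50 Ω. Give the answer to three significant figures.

tan(βl) = 2.92
Z_in = Z_0·(Z_L + jZ_0·tanβl)/(Z_0 + jZ_L·tanβl) = 57.6 − j90.1 Ω
Γ_s = (Z_in − Z_s)/(Z_in + Z_s) = (7.6 − j90.1)/(108 − j90.1), |Γ_s| = 0.644

|Γ| ≈ 0.644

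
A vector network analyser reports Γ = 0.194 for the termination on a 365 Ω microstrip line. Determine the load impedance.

Z_L = Z_0·(1 + Γ)/(1 − Γ) = 365·(1.19)/(0.806)

Z_L ≈ 541 Ω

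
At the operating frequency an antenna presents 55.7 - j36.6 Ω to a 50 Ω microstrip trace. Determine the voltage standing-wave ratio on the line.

VSWR ≈ 1.99

Γ = (Z_L − Z_0)/(Z_L + Z_0) = (5.7 − j36.6)/(105.7 − j36.6)
|Γ| = 37/112 = 0.331
VSWR = (1 + |Γ|)/(1 − |Γ|) = 1.33/0.669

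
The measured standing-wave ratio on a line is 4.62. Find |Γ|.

|Γ| ≈ 0.644

|Γ| = (S − 1)/(S + 1) = (4.62 − 1)/(4.62 + 1) = 3.62/5.62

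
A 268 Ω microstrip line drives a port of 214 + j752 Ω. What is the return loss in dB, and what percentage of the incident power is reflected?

RL ≈ 1.47 dB; 71.2% of incident power reflected

Γ = (-54 + j752)/(482 + j752), |Γ| = 0.844
RL = −20·log₁₀(0.844) = 1.47 dB
P_refl/P_inc = |Γ|² = 0.712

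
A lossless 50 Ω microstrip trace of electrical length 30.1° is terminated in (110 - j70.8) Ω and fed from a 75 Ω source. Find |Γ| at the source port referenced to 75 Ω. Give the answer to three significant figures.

|Γ| ≈ 0.555

tan(βl) = 0.58
Z_in = Z_0·(Z_L + jZ_0·tanβl)/(Z_0 + jZ_L·tanβl) = 29.7 − j43.8 Ω
Γ_s = (Z_in − Z_s)/(Z_in + Z_s) = (-45.3 − j43.8)/(105 − j43.8), |Γ_s| = 0.555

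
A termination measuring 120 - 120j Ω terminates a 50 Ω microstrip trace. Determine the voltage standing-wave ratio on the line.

VSWR ≈ 5.02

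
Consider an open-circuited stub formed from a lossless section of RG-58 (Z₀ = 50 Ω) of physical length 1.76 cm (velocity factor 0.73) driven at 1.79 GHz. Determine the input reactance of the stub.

λ = v/f = 0.73·c / 1.79 GHz = 0.122 m
βl = 2π·l/λ = 2π × 0.144 = 51.8°
tan(βl) = 1.27
For an open-circuited stub, Z_in = −jZ_0·cot(βl) = −jZ_0/tan(βl)

X_in ≈ -39.4 Ω (capacitive)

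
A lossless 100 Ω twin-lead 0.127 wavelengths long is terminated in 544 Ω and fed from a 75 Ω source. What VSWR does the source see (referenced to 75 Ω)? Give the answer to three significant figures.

VSWR ≈ 5.64

βl = 2π × 0.127 = 45.7°
tan(βl) = 1.03
Z_in = Z_0·(Z_L + jZ_0·tanβl)/(Z_0 + jZ_L·tanβl) = 34.7 − j91.3 Ω
Γ_s = (Z_in − Z_s)/(Z_in + Z_s) = (-40.3 − j91.3)/(110 − j91.3), |Γ_s| = 0.699
VSWR = (1 + |Γ_s|)/(1 − |Γ_s|)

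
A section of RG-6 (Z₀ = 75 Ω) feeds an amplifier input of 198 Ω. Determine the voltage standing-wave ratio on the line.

For a purely resistive load, VSWR = R_L/Z_0 or Z_0/R_L (whichever > 1) = 198/75

VSWR ≈ 2.64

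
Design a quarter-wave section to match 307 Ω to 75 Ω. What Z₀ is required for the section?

Z_qwt ≈ 152 Ω

Z_qwt = √(Z_0·R_L) = √(75 × 307) = √23020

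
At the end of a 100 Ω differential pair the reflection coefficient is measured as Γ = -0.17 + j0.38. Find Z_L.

Z_L = Z_0·(1 + Γ)/(1 − Γ) = 100·(0.83 + j0.38)/(1.17 − j0.38)

Z_L ≈ 54.6 + j50.2 Ω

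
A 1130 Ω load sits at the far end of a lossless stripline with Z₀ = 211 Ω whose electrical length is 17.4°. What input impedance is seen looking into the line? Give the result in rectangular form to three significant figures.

Z_in ≈ 325 − j480 Ω

tan(βl) = tan(17.4°) = 0.313
Z_in = Z_0·(Z_L + jZ_0·tanβl)/(Z_0 + jZ_L·tanβl)
     = 211·(1130 + j66.1)/(211 + j354)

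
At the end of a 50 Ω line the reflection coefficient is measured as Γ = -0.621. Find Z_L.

Z_L ≈ 11.7 Ω

Z_L = Z_0·(1 + Γ)/(1 − Γ) = 50·(0.379)/(1.62)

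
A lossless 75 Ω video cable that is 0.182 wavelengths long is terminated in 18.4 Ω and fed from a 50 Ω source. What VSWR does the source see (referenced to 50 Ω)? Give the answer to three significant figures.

βl = 2π × 0.182 = 65.5°
tan(βl) = 2.2
Z_in = Z_0·(Z_L + jZ_0·tanβl)/(Z_0 + jZ_L·tanβl) = 83 + j120 Ω
Γ_s = (Z_in − Z_s)/(Z_in + Z_s) = (33 + j120)/(133 + j120), |Γ_s| = 0.695
VSWR = (1 + |Γ_s|)/(1 − |Γ_s|)

VSWR ≈ 5.55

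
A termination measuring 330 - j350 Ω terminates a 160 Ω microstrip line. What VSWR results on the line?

Γ = (Z_L − Z_0)/(Z_L + Z_0) = (170 − j350)/(490 − j350)
|Γ| = 389/602 = 0.646
VSWR = (1 + |Γ|)/(1 − |Γ|) = 1.65/0.354

VSWR ≈ 4.65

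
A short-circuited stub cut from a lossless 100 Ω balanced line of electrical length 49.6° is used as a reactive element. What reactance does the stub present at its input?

X_in ≈ 117 Ω (inductive)

tan(βl) = 1.17
For a short-circuited stub, Z_in = jZ_0·tan(βl)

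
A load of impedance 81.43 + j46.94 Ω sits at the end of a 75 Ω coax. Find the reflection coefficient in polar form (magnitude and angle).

Γ = (Z_L − Z_0)/(Z_L + Z_0) = (6.43 + j46.94)/(156.4 + j46.94)
|Γ| = 47.4/163 = 0.29

Γ ≈ 0.29 ∠ 65.5°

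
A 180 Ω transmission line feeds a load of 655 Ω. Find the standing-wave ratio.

Γ = (655 − 180)/(655 + 180) = 0.569
VSWR = (1 + 0.569)/(1 − 0.569)

VSWR ≈ 3.64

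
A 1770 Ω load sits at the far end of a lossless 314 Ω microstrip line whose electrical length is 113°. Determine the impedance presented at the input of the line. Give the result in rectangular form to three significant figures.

Z_in ≈ 65.4 + j128 Ω

tan(βl) = tan(113°) = -2.36
Z_in = Z_0·(Z_L + jZ_0·tanβl)/(Z_0 + jZ_L·tanβl)
     = 314·(1770 − j740)/(314 − j4170)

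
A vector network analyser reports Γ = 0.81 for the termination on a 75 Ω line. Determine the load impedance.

Z_L = Z_0·(1 + Γ)/(1 − Γ) = 75·(1.81)/(0.19)

Z_L ≈ 714 Ω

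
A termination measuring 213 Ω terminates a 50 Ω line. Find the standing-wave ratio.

Γ = (213 − 50)/(213 + 50) = 0.62
VSWR = (1 + 0.62)/(1 − 0.62)

VSWR ≈ 4.26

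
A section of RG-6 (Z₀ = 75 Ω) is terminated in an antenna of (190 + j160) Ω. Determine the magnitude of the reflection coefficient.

Γ = (Z_L − Z_0)/(Z_L + Z_0) = (115 + j160)/(265 + j160)
|Γ| = 197/310

|Γ| ≈ 0.637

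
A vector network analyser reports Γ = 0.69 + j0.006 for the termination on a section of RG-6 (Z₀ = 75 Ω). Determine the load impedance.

Z_L ≈ 409 + j9.36 Ω

Z_L = Z_0·(1 + Γ)/(1 − Γ) = 75·(1.69 + j0.006)/(0.31 − j0.006)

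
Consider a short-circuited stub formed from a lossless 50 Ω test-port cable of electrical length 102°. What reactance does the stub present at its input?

X_in ≈ -235 Ω (capacitive)

tan(βl) = -4.7
For a short-circuited stub, Z_in = jZ_0·tan(βl)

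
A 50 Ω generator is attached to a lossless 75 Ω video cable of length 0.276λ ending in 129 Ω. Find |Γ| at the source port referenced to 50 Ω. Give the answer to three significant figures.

βl = 2π × 0.276 = 99.4°
tan(βl) = -6.07
Z_in = Z_0·(Z_L + jZ_0·tanβl)/(Z_0 + jZ_L·tanβl) = 44.4 + j8.11 Ω
Γ_s = (Z_in − Z_s)/(Z_in + Z_s) = (-5.62 + j8.11)/(94.4 + j8.11), |Γ_s| = 0.104

|Γ| ≈ 0.104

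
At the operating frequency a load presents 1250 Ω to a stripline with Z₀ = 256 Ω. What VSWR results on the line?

Γ = (1250 − 256)/(1250 + 256) = 0.66
VSWR = (1 + 0.66)/(1 − 0.66)

VSWR ≈ 4.88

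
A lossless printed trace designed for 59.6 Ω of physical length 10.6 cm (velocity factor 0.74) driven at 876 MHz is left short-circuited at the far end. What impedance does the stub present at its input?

λ = v/f = 0.74·c / 876 MHz = 0.253 m
βl = 2π·l/λ = 2π × 0.418 = 151°
tan(βl) = -0.564
For a short-circuited stub, Z_in = jZ_0·tan(βl)

Z_in ≈ −j33.6 Ω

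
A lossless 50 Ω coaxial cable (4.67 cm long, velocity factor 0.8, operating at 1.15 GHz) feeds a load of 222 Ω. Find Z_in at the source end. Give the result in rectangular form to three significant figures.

λ = v/f = 0.8·c / 1.15 GHz = 0.209 m
βl = 2π·l/λ = 2π × 0.224 = 80.6°
tan(βl) = tan(80.6°) = 6.01
Z_in = Z_0·(Z_L + jZ_0·tanβl)/(Z_0 + jZ_L·tanβl)
     = 50·(222 + j301)/(50 + j1330)

Z_in ≈ 11.6 − j7.88 Ω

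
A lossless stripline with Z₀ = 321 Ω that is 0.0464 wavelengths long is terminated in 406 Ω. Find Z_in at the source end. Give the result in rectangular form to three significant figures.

βl = 2π × 0.0464 = 16.7°
tan(βl) = tan(16.7°) = 0.3
Z_in = Z_0·(Z_L + jZ_0·tanβl)/(Z_0 + jZ_L·tanβl)
     = 321·(406 + j96.3)/(321 + j122)

Z_in ≈ 387 − j50.5 Ω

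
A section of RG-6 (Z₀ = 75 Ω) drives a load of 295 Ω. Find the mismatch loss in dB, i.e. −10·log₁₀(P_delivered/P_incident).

mismatch loss ≈ 1.89 dB

Γ = (295 − 75)/(295 + 75) = 0.595
|Γ|² = 0.354, so P_del/P_inc = 1 − |Γ|² = 0.646
ML = −10·log₁₀(1 − |Γ|²)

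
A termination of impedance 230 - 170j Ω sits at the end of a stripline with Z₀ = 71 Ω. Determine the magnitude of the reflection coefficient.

Γ = (Z_L − Z_0)/(Z_L + Z_0) = (159 − j170)/(301 − j170)
|Γ| = 233/346

|Γ| ≈ 0.673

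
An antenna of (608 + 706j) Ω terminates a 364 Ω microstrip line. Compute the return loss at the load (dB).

RL ≈ 4.13 dB

Γ = (244 + j706)/(972 + j706), |Γ| = 0.622
RL = −20·log₁₀|Γ| = −20·log₁₀(0.622)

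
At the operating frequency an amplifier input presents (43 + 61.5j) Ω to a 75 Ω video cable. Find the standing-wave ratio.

VSWR ≈ 3.18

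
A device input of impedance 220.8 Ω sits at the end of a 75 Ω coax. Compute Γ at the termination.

Γ = (Z_L − Z_0)/(Z_L + Z_0) = (220.8 − 75)/(220.8 + 75) = 145.8/295.8

Γ = 0.493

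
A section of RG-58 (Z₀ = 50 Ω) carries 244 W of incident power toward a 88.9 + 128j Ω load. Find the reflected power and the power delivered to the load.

|Γ| = |(38.9 + j128)/(138.9 + j128)| = 0.708
|Γ|² = 0.502
P_refl = |Γ|²·P_inc = 122 W, P_del = (1 − |Γ|²)·P_inc = 122 W

P_reflected ≈ 122 W; P_delivered ≈ 122 W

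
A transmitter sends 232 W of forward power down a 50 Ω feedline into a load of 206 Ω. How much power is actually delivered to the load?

P_delivered ≈ 146 W

Γ = (206 − 50)/(206 + 50) = 0.609
|Γ|² = 0.371
P_refl = |Γ|²·P_inc = 86.2 W, P_del = (1 − |Γ|²)·P_inc = 146 W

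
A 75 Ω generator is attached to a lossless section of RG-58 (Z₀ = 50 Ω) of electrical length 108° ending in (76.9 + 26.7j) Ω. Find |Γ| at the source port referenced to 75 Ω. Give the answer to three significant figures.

|Γ| ≈ 0.465

tan(βl) = -3.08
Z_in = Z_0·(Z_L + jZ_0·tanβl)/(Z_0 + jZ_L·tanβl) = 27.4 + j0.946 Ω
Γ_s = (Z_in − Z_s)/(Z_in + Z_s) = (-47.6 + j0.946)/(102 + j0.946), |Γ_s| = 0.465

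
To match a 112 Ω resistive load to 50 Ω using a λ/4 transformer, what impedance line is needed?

Z_qwt = √(Z_0·R_L) = √(50 × 112) = √5600

Z_qwt ≈ 74.8 Ω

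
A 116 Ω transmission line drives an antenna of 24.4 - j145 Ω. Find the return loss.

RL ≈ 1.41 dB

Γ = (-91.6 − j145)/(140.4 − j145), |Γ| = 0.85
RL = −20·log₁₀|Γ| = −20·log₁₀(0.85)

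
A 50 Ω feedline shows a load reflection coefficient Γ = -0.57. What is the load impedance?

Z_L ≈ 13.7 Ω

Z_L = Z_0·(1 + Γ)/(1 − Γ) = 50·(0.43)/(1.57)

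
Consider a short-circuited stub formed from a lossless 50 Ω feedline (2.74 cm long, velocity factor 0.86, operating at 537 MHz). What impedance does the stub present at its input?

λ = v/f = 0.86·c / 537 MHz = 0.48 m
βl = 2π·l/λ = 2π × 0.057 = 20.5°
tan(βl) = 0.374
For a short-circuited stub, Z_in = jZ_0·tan(βl)

Z_in ≈ +j18.7 Ω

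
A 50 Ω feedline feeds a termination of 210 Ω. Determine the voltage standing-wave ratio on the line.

VSWR ≈ 4.2

Γ = (210 − 50)/(210 + 50) = 0.615
VSWR = (1 + 0.615)/(1 − 0.615)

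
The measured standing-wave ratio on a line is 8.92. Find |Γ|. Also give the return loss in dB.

|Γ| ≈ 0.798; return loss ≈ 1.96 dB

|Γ| = (S − 1)/(S + 1) = (8.92 − 1)/(8.92 + 1) = 7.92/9.92
RL = −20·log₁₀|Γ| = −20·log₁₀(0.798)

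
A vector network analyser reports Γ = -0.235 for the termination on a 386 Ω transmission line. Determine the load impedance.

Z_L = Z_0·(1 + Γ)/(1 − Γ) = 386·(0.765)/(1.23)

Z_L ≈ 239 Ω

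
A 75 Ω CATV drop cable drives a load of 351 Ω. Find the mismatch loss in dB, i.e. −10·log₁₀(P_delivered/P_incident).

Γ = (351 − 75)/(351 + 75) = 0.648
|Γ|² = 0.42, so P_del/P_inc = 1 − |Γ|² = 0.58
ML = −10·log₁₀(1 − |Γ|²)

mismatch loss ≈ 2.36 dB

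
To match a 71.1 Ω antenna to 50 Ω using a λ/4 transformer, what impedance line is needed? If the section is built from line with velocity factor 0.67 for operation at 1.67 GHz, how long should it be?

Z_qwt ≈ 59.6 Ω; length ≈ 3.01 cm

Z_qwt = √(Z_0·R_L) = √(50 × 71.1) = √3555
λ = 0.67·c/f = 0.12 m, so l = λ/4 = 0.0301 m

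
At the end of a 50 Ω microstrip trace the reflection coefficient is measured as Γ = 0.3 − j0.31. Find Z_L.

Z_L = Z_0·(1 + Γ)/(1 − Γ) = 50·(1.3 − j0.31)/(0.7 + j0.31)

Z_L ≈ 69.4 − j52.9 Ω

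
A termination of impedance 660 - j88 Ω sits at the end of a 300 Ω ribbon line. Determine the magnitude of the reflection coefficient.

|Γ| ≈ 0.384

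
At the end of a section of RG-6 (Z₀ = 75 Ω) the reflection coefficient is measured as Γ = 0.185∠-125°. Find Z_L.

Z_L = Z_0·(1 + Γ)/(1 − Γ) = 75·(0.894 − j0.152)/(1.11 + j0.152)

Z_L ≈ 58.1 − j18.2 Ω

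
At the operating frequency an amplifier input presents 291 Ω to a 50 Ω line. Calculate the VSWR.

VSWR ≈ 5.82

For a purely resistive load, VSWR = R_L/Z_0 or Z_0/R_L (whichever > 1) = 291/50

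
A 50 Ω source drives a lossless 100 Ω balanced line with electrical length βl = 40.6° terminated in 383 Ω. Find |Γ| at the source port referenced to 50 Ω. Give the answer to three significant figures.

|Γ| ≈ 0.684

tan(βl) = 0.857
Z_in = Z_0·(Z_L + jZ_0·tanβl)/(Z_0 + jZ_L·tanβl) = 56.4 − j99.5 Ω
Γ_s = (Z_in − Z_s)/(Z_in + Z_s) = (6.42 − j99.5)/(106 − j99.5), |Γ_s| = 0.684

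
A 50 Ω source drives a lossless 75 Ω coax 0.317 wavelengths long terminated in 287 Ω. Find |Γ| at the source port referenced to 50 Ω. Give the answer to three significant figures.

βl = 2π × 0.317 = 114°
tan(βl) = -2.23
Z_in = Z_0·(Z_L + jZ_0·tanβl)/(Z_0 + jZ_L·tanβl) = 23.2 + j30.9 Ω
Γ_s = (Z_in − Z_s)/(Z_in + Z_s) = (-26.8 + j30.9)/(73.2 + j30.9), |Γ_s| = 0.514

|Γ| ≈ 0.514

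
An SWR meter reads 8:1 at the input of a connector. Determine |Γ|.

|Γ| ≈ 0.778

|Γ| = (S − 1)/(S + 1) = (8 − 1)/(8 + 1) = 7/9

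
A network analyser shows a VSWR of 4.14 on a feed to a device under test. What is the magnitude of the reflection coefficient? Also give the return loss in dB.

|Γ| = (S − 1)/(S + 1) = (4.14 − 1)/(4.14 + 1) = 3.14/5.14
RL = −20·log₁₀|Γ| = −20·log₁₀(0.611)

|Γ| ≈ 0.611; return loss ≈ 4.28 dB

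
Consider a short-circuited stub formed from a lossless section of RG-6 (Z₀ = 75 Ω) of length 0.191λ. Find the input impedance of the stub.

Z_in ≈ +j193 Ω

βl = 2π × 0.191 = 68.8°
tan(βl) = 2.57
For a short-circuited stub, Z_in = jZ_0·tan(βl)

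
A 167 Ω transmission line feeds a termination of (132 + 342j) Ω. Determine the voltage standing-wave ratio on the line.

Γ = (Z_L − Z_0)/(Z_L + Z_0) = (-35 + j342)/(299 + j342)
|Γ| = 344/454 = 0.757
VSWR = (1 + |Γ|)/(1 − |Γ|) = 1.76/0.243

VSWR ≈ 7.22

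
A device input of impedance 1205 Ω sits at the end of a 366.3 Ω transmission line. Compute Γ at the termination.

Γ = 0.534

Γ = (Z_L − Z_0)/(Z_L + Z_0) = (1205 − 366.3)/(1205 + 366.3) = 838.7/1571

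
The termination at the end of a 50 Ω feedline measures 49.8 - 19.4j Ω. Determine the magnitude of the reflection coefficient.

Γ = (Z_L − Z_0)/(Z_L + Z_0) = (-0.2 − j19.4)/(99.8 − j19.4)
|Γ| = 19.4/102

|Γ| ≈ 0.191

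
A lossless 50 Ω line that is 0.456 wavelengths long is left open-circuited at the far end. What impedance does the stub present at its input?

Z_in ≈ +j176 Ω

βl = 2π × 0.456 = 164°
tan(βl) = -0.284
For an open-circuited stub, Z_in = −jZ_0·cot(βl) = −jZ_0/tan(βl)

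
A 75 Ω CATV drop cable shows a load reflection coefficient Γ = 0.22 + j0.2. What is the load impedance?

Z_L ≈ 105 + j46.3 Ω

Z_L = Z_0·(1 + Γ)/(1 − Γ) = 75·(1.22 + j0.2)/(0.78 − j0.2)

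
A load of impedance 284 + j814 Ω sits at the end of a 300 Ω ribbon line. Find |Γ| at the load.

Γ = (Z_L − Z_0)/(Z_L + Z_0) = (-16 + j814)/(584 + j814)
|Γ| = 814/1000

|Γ| ≈ 0.813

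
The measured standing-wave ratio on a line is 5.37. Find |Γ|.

|Γ| = (S − 1)/(S + 1) = (5.37 − 1)/(5.37 + 1) = 4.37/6.37

|Γ| ≈ 0.686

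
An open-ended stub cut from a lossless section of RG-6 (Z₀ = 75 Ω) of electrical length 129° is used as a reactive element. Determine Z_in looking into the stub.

tan(βl) = -1.23
For an open-ended stub, Z_in = −jZ_0·cot(βl) = −jZ_0/tan(βl)

Z_in ≈ +j60.7 Ω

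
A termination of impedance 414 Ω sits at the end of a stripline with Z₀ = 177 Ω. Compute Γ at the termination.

Γ = (Z_L − Z_0)/(Z_L + Z_0) = (414 − 177)/(414 + 177) = 237/591

Γ = 0.401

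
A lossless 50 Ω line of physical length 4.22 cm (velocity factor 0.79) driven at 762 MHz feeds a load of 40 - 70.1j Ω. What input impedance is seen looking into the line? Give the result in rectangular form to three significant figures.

λ = v/f = 0.79·c / 762 MHz = 0.311 m
βl = 2π·l/λ = 2π × 0.136 = 48.8°
tan(βl) = tan(48.8°) = 1.14
Z_in = Z_0·(Z_L + jZ_0·tanβl)/(Z_0 + jZ_L·tanβl)
     = 50·(40 − j12.9)/(130 + j45.8)

Z_in ≈ 12.1 − j9.21 Ω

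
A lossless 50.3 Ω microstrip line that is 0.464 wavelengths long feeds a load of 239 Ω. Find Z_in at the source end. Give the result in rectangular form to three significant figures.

Z_in ≈ 115 + j114 Ω

βl = 2π × 0.464 = 167°
tan(βl) = tan(167°) = -0.23
Z_in = Z_0·(Z_L + jZ_0·tanβl)/(Z_0 + jZ_L·tanβl)
     = 50.3·(239 − j11.6)/(50.3 − j55)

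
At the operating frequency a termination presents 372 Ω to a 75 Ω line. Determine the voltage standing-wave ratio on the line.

VSWR ≈ 4.96

For a purely resistive load, VSWR = R_L/Z_0 or Z_0/R_L (whichever > 1) = 372/75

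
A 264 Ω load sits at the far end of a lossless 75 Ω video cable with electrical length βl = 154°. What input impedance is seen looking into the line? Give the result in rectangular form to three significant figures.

Z_in ≈ 82.8 + j106 Ω

tan(βl) = tan(154°) = -0.488
Z_in = Z_0·(Z_L + jZ_0·tanβl)/(Z_0 + jZ_L·tanβl)
     = 75·(264 − j36.6)/(75 − j129)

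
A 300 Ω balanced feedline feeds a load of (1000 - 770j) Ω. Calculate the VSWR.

VSWR ≈ 5.43

Γ = (Z_L − Z_0)/(Z_L + Z_0) = (700 − j770)/(1300 − j770)
|Γ| = 1040/1510 = 0.689
VSWR = (1 + |Γ|)/(1 − |Γ|) = 1.69/0.311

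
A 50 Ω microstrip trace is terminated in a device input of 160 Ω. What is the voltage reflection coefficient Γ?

Γ = (Z_L − Z_0)/(Z_L + Z_0) = (160 − 50)/(160 + 50) = 110/210

Γ = 0.524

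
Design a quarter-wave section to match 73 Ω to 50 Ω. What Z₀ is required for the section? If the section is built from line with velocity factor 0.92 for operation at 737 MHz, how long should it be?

Z_qwt ≈ 60.4 Ω; length ≈ 9.36 cm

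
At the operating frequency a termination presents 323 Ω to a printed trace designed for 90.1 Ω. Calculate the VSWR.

VSWR ≈ 3.58

Γ = (323 − 90.1)/(323 + 90.1) = 0.564
VSWR = (1 + 0.564)/(1 − 0.564)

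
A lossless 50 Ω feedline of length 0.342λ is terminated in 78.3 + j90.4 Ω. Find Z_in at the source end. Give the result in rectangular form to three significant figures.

βl = 2π × 0.342 = 123°
tan(βl) = tan(123°) = -1.53
Z_in = Z_0·(Z_L + jZ_0·tanβl)/(Z_0 + jZ_L·tanβl)
     = 50·(78.3 + j13.8)/(189 − j120)

Z_in ≈ 13.1 + j12 Ω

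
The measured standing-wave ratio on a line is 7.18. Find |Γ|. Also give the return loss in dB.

|Γ| = (S − 1)/(S + 1) = (7.18 − 1)/(7.18 + 1) = 6.18/8.18
RL = −20·log₁₀|Γ| = −20·log₁₀(0.756)

|Γ| ≈ 0.756; return loss ≈ 2.44 dB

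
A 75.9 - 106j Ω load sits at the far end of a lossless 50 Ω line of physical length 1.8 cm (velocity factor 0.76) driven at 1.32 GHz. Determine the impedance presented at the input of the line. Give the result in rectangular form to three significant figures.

Z_in ≈ 14.6 − j32.2 Ω

λ = v/f = 0.76·c / 1.32 GHz = 0.173 m
βl = 2π·l/λ = 2π × 0.104 = 37.5°
tan(βl) = tan(37.5°) = 0.768
Z_in = Z_0·(Z_L + jZ_0·tanβl)/(Z_0 + jZ_L·tanβl)
     = 50·(75.9 − j67.6)/(131 + j58.3)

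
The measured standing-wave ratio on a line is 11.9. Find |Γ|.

|Γ| = (S − 1)/(S + 1) = (11.9 − 1)/(11.9 + 1) = 10.9/12.9

|Γ| ≈ 0.845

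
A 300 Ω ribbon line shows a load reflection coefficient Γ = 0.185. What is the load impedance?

Z_L = Z_0·(1 + Γ)/(1 − Γ) = 300·(1.19)/(0.815)

Z_L ≈ 436 Ω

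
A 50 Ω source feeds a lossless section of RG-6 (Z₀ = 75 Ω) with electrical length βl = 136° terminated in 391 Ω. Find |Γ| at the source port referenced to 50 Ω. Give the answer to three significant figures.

tan(βl) = -0.966
Z_in = Z_0·(Z_L + jZ_0·tanβl)/(Z_0 + jZ_L·tanβl) = 28.7 + j72 Ω
Γ_s = (Z_in − Z_s)/(Z_in + Z_s) = (-21.3 + j72)/(78.7 + j72), |Γ_s| = 0.704

|Γ| ≈ 0.704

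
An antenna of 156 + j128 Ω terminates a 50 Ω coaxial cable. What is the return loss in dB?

RL ≈ 3.28 dB

Γ = (106 + j128)/(206 + j128), |Γ| = 0.685
RL = −20·log₁₀|Γ| = −20·log₁₀(0.685)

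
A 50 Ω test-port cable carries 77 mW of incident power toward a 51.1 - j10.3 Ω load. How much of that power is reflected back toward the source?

P_reflected ≈ 0.8 mW

|Γ| = |(1.1 − j10.3)/(101.1 − j10.3)| = 0.102
|Γ|² = 0.0104
P_refl = |Γ|²·P_inc = 0.8 mW, P_del = (1 − |Γ|²)·P_inc = 76.2 mW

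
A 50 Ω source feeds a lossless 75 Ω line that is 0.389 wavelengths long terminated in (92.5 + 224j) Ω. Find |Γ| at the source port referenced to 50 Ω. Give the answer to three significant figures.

βl = 2π × 0.389 = 140°
tan(βl) = -0.838
Z_in = Z_0·(Z_L + jZ_0·tanβl)/(Z_0 + jZ_L·tanβl) = 11.8 + j49.5 Ω
Γ_s = (Z_in − Z_s)/(Z_in + Z_s) = (-38.2 + j49.5)/(61.8 + j49.5), |Γ_s| = 0.79

|Γ| ≈ 0.79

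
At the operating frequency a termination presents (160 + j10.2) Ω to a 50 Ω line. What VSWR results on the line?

Γ = (Z_L − Z_0)/(Z_L + Z_0) = (110 + j10.2)/(210 + j10.2)
|Γ| = 110/210 = 0.525
VSWR = (1 + |Γ|)/(1 − |Γ|) = 1.53/0.475

VSWR ≈ 3.21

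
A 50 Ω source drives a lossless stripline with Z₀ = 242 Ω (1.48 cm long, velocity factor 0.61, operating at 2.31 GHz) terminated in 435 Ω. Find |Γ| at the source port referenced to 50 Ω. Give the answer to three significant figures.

|Γ| ≈ 0.57

λ = v/f = 0.61·c / 2.31 GHz = 0.0792 m
βl = 2π·l/λ = 2π × 0.187 = 67.3°
tan(βl) = 2.39
Z_in = Z_0·(Z_L + jZ_0·tanβl)/(Z_0 + jZ_L·tanβl) = 150 − j66.4 Ω
Γ_s = (Z_in − Z_s)/(Z_in + Z_s) = (100 − j66.4)/(200 − j66.4), |Γ_s| = 0.57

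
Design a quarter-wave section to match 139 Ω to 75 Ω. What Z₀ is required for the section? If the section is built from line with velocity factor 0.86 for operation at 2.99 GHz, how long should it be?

Z_qwt ≈ 102 Ω; length ≈ 2.16 cm

Z_qwt = √(Z_0·R_L) = √(75 × 139) = √10420
λ = 0.86·c/f = 0.0863 m, so l = λ/4 = 0.0216 m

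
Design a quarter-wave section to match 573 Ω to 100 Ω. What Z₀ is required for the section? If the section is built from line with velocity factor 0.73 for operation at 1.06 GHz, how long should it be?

Z_qwt ≈ 239 Ω; length ≈ 5.17 cm

Z_qwt = √(Z_0·R_L) = √(100 × 573) = √57300
λ = 0.73·c/f = 0.207 m, so l = λ/4 = 0.0517 m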